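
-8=-8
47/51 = 0.92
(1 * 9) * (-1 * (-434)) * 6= 23436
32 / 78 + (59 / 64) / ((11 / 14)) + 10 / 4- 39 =-479333 / 13728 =-34.92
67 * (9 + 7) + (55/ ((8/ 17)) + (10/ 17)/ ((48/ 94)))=485531/ 408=1190.03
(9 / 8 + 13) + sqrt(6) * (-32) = 113 / 8 - 32 * sqrt(6) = -64.26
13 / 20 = 0.65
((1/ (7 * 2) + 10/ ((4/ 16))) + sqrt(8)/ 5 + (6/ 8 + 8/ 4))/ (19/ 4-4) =8 * sqrt(2)/ 15 + 1199/ 21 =57.85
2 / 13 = 0.15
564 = 564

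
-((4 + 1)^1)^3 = -125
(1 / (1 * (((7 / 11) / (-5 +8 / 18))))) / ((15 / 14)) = -902 / 135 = -6.68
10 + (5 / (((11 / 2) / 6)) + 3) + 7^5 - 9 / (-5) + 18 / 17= 15734473 / 935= 16828.31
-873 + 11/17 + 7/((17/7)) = -14781/17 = -869.47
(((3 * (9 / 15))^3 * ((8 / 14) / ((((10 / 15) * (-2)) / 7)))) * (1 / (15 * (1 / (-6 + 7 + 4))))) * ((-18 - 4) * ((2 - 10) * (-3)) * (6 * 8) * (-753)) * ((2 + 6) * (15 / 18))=-18549679104 / 25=-741987164.16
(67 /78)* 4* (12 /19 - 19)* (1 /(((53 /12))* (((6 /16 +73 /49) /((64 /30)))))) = -2346530816 /143542815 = -16.35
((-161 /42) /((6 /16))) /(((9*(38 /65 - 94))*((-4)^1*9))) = -65 /192456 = -0.00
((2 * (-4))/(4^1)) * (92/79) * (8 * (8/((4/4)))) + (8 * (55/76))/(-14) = -1570553/10507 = -149.48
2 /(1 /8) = 16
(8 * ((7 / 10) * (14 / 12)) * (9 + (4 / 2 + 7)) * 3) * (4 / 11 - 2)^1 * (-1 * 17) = 9814.25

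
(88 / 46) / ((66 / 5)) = 0.14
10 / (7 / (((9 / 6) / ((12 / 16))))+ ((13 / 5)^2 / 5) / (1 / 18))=2500 / 6959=0.36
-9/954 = -1/106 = -0.01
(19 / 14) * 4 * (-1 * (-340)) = 12920 / 7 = 1845.71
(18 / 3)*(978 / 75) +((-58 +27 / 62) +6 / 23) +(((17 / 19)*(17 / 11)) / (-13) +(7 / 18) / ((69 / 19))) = 27377820802 / 1307624175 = 20.94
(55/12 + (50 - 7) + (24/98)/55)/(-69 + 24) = -1538989/1455300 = -1.06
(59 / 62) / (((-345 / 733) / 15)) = -43247 / 1426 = -30.33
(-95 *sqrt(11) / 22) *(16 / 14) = -380 *sqrt(11) / 77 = -16.37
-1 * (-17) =17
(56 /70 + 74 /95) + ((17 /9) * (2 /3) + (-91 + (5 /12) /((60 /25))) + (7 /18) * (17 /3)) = -704119 /8208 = -85.78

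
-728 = -728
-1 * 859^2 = -737881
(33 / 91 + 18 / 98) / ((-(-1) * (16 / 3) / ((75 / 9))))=2175 / 2548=0.85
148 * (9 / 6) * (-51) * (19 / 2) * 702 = -75506418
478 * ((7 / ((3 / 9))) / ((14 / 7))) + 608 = 5627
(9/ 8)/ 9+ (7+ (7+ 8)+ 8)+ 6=289/ 8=36.12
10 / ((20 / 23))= 23 / 2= 11.50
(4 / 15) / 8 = 1 / 30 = 0.03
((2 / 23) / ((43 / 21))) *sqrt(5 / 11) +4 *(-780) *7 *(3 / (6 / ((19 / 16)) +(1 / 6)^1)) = -213408 / 17 +42 *sqrt(55) / 10879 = -12553.38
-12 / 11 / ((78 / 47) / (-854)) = 80276 / 143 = 561.37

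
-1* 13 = -13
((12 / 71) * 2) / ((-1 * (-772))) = 6 / 13703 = 0.00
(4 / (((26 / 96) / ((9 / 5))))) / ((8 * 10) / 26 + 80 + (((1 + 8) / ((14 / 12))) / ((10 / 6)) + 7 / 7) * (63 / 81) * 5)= 15552 / 61405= 0.25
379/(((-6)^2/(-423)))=-17813/4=-4453.25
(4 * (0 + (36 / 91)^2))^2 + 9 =644048505 / 68574961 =9.39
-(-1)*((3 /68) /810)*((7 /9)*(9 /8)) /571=7 /83868480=0.00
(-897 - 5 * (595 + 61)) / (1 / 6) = -25062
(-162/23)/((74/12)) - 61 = -52883/851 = -62.14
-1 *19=-19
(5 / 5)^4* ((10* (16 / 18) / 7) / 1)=1.27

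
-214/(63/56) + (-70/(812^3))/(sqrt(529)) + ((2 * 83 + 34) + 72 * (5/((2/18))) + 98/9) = 8603903812657/2638694688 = 3260.67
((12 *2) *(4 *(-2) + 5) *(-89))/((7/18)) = 115344/7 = 16477.71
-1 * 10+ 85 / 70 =-123 / 14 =-8.79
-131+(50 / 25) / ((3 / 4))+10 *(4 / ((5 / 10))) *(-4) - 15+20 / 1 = -443.33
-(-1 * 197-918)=1115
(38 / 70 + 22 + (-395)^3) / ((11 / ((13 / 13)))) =-2157044836 / 385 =-5602713.86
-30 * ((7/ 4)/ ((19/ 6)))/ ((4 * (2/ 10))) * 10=-7875/ 38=-207.24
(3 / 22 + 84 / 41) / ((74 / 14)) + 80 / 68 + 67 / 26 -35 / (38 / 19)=-98341075 / 7375654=-13.33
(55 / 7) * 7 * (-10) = -550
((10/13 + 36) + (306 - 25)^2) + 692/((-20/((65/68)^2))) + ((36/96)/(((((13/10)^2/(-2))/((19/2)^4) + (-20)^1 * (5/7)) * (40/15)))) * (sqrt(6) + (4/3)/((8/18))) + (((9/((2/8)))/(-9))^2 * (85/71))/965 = 28256220839183574016043/357827025579607168 - 68418525 * sqrt(6)/6950503808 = 78966.12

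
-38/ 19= -2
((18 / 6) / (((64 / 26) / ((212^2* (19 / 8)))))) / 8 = 2081469 / 128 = 16261.48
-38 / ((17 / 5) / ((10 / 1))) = -1900 / 17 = -111.76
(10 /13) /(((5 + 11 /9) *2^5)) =0.00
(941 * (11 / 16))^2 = 107143201 / 256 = 418528.13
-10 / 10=-1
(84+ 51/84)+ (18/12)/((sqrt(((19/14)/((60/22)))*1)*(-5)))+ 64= 4161/28 - 3*sqrt(21945)/1045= 148.18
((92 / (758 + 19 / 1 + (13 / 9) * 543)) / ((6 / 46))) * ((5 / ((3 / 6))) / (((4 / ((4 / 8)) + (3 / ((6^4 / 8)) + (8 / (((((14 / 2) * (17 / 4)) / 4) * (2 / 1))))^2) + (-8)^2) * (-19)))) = -0.00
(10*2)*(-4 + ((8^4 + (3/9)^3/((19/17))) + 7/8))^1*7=573007.14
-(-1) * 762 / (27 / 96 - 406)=-24384 / 12983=-1.88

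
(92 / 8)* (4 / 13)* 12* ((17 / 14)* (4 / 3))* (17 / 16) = 6647 / 91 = 73.04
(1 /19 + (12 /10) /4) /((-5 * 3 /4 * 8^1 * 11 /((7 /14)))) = -67 /125400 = -0.00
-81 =-81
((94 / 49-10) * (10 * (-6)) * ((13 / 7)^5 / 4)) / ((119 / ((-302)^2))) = 201148636225680 / 98001617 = 2052503.24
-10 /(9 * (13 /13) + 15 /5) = -5 /6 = -0.83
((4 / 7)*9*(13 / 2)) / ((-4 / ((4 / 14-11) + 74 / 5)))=-34.14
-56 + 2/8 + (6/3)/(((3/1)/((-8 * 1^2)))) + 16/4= -57.08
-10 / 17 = -0.59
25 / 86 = 0.29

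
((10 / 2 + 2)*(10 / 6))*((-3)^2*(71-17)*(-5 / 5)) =-5670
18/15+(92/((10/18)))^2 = 685614/25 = 27424.56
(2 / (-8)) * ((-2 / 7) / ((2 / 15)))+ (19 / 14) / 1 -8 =-171 / 28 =-6.11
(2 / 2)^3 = 1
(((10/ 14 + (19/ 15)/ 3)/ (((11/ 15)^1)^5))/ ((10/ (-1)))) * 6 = -3624750/ 1127357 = -3.22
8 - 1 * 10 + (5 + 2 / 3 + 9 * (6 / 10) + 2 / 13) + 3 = 2383 / 195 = 12.22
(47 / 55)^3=103823 / 166375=0.62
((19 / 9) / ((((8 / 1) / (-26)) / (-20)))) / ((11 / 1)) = 12.47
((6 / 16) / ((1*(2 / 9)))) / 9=0.19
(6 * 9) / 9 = 6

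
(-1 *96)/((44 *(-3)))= 8/11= 0.73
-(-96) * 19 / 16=114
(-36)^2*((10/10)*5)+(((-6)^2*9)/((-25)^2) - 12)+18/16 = 32348217/5000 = 6469.64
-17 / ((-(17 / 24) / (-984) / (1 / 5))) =-23616 / 5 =-4723.20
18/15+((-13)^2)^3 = 24134051/5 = 4826810.20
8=8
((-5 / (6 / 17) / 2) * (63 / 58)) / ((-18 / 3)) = 1.28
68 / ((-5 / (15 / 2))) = -102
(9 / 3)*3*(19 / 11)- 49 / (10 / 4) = -223 / 55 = -4.05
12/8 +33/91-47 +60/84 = -1155/26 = -44.42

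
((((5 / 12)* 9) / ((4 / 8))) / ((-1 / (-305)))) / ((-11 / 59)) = -269925 / 22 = -12269.32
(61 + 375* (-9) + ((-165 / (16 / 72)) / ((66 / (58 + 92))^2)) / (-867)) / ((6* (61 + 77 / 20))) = -105211435 / 12369489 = -8.51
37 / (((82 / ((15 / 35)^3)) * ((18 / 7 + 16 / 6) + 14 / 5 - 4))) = 14985 / 1703632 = 0.01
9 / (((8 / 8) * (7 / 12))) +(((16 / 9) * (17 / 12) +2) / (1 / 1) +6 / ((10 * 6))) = 37889 / 1890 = 20.05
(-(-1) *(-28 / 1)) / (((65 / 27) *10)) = -378 / 325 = -1.16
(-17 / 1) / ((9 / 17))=-289 / 9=-32.11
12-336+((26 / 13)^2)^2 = -308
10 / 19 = 0.53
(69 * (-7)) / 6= -80.50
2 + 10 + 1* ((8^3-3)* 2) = 1030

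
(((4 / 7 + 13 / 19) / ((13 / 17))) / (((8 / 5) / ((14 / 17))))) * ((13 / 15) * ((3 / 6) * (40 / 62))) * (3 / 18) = 0.04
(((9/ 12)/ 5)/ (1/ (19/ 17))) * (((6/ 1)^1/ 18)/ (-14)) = -19/ 4760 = -0.00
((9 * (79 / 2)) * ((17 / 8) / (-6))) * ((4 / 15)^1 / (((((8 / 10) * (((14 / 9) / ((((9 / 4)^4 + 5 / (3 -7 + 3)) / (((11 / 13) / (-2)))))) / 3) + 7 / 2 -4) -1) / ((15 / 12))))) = 732184245 / 26317328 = 27.82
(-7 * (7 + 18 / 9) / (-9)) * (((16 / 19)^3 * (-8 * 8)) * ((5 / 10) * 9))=-1203.90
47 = 47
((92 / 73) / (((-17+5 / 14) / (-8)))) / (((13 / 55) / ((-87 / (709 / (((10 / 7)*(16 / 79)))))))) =-1126963200 / 12384984287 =-0.09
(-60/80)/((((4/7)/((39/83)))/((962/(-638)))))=393939/423632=0.93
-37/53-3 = -3.70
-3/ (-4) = 3/ 4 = 0.75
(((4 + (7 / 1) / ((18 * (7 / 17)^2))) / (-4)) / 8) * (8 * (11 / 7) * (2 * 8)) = -17446 / 441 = -39.56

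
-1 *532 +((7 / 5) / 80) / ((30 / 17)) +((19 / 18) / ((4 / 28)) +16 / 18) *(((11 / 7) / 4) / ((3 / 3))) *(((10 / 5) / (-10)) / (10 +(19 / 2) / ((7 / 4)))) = -64641917 / 121500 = -532.03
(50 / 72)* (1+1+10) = 25 / 3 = 8.33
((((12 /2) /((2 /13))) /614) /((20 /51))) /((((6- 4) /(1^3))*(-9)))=-221 /24560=-0.01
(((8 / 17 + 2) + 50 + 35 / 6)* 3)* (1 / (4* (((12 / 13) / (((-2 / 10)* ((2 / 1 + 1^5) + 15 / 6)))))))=-52.11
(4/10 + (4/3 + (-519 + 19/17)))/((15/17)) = -131618/225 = -584.97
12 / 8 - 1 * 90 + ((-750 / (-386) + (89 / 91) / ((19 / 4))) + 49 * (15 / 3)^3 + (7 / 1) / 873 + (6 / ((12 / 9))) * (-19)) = 1734258678769 / 291317481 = 5953.16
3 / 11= 0.27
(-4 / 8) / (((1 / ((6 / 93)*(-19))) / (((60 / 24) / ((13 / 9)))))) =855 / 806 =1.06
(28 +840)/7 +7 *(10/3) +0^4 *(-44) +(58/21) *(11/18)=28165/189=149.02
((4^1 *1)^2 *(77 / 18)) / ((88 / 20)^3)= 875 / 1089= 0.80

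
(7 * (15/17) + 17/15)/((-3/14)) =-34.11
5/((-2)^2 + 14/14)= 1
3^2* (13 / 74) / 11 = 117 / 814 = 0.14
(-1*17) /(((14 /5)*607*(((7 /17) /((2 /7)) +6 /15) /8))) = -57800 /1329937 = -0.04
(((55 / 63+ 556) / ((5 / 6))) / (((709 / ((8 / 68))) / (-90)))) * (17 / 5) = -841992 / 24815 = -33.93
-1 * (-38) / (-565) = -38 / 565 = -0.07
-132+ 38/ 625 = -131.94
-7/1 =-7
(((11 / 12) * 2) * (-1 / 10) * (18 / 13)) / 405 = -11 / 17550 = -0.00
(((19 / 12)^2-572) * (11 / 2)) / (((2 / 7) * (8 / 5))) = -31572695 / 4608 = -6851.71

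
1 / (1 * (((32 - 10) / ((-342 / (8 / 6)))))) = -513 / 44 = -11.66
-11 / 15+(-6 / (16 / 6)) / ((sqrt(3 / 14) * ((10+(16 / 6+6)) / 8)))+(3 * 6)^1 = 259 / 15 - 9 * sqrt(42) / 28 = 15.18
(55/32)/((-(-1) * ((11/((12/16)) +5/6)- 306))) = -55/9296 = -0.01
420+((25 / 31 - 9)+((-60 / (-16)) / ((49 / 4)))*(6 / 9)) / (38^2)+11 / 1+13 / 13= 236888054 / 548359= 431.99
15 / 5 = 3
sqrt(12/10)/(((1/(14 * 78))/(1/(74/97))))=52962 * sqrt(30)/185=1568.03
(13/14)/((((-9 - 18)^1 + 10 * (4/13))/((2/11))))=-169/23947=-0.01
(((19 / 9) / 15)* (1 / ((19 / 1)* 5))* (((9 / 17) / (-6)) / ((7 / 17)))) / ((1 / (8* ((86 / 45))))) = -344 / 70875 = -0.00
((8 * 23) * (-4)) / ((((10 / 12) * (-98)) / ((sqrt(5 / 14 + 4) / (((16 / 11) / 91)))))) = 9867 * sqrt(854) / 245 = 1176.92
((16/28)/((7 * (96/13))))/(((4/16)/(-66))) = -143/49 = -2.92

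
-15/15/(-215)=0.00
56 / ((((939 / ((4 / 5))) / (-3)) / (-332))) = 74368 / 1565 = 47.52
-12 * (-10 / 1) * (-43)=-5160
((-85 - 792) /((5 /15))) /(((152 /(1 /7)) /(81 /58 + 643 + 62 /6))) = -99910471 /61712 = -1618.98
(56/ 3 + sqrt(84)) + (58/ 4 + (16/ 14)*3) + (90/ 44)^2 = 2*sqrt(21) + 414479/ 10164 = 49.94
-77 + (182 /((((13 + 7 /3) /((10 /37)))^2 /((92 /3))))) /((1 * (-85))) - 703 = -417528540 /535279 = -780.02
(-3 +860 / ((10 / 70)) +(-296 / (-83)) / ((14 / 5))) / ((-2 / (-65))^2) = 14773206825 / 2324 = 6356801.56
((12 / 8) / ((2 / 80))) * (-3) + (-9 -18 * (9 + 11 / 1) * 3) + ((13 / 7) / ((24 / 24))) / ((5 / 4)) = -44363 / 35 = -1267.51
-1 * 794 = -794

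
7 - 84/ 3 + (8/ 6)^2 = -173/ 9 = -19.22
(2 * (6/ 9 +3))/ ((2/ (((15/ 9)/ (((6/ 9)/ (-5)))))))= -275/ 6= -45.83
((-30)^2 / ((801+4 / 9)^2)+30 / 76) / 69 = 261060245 / 45471920506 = 0.01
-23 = -23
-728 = -728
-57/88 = -0.65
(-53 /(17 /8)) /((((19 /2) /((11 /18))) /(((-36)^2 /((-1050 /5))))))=9.90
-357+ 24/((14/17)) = -2295/7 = -327.86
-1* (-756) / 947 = 756 / 947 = 0.80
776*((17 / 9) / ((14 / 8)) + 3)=199432 / 63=3165.59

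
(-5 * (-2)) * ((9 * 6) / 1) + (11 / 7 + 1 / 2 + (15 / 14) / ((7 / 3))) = 26584 / 49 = 542.53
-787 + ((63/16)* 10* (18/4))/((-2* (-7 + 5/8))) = -52571/68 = -773.10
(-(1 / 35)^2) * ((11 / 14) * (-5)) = 11 / 3430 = 0.00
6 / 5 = 1.20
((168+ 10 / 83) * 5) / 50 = 6977 / 415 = 16.81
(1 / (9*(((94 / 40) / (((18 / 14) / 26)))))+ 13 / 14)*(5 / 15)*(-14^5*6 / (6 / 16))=-4894505728 / 1833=-2670215.89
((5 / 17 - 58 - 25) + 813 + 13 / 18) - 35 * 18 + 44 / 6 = 33155 / 306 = 108.35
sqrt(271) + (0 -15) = -15 + sqrt(271) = 1.46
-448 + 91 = -357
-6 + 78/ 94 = -243/ 47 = -5.17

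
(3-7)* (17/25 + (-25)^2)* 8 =-500544/25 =-20021.76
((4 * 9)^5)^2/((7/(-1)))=-3656158440062976/7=-522308348580425.14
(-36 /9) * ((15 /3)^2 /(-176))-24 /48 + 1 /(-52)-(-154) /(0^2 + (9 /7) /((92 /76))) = 3546739 /24453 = 145.04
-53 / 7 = -7.57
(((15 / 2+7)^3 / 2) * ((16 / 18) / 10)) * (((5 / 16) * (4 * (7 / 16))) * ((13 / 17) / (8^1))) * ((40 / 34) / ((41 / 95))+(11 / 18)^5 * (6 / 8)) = 10873186692293653 / 550244136517632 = 19.76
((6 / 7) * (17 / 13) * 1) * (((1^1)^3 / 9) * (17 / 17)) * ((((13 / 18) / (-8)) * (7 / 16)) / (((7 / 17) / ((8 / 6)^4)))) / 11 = -578 / 168399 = -0.00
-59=-59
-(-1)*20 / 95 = 4 / 19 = 0.21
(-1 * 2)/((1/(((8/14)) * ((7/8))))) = -1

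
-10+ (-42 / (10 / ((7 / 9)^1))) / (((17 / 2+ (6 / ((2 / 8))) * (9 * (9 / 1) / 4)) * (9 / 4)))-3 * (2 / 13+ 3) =-33784391 / 1735695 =-19.46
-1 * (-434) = 434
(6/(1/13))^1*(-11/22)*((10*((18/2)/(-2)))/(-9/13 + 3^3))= 2535/38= 66.71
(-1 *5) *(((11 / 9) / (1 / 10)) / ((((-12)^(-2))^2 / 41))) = -51955200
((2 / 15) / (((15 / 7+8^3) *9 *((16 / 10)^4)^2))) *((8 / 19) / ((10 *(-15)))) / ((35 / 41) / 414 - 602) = 2946875 / 942017632388775936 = 0.00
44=44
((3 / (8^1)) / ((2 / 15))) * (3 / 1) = 135 / 16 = 8.44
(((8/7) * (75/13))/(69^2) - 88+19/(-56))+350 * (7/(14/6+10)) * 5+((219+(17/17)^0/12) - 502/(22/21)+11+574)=192760645061/156740584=1229.81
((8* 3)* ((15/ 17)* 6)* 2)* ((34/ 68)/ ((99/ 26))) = 6240/ 187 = 33.37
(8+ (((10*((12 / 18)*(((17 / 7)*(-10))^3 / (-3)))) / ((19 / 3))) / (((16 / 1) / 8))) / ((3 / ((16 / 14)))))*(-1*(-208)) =82435510144 / 410571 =200782.59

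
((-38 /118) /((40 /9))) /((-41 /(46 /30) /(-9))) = -11799 /483800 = -0.02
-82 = -82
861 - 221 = 640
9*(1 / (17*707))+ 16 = 16.00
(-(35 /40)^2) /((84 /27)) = -63 /256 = -0.25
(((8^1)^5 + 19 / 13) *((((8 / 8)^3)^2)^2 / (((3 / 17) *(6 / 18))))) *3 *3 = 65178459 / 13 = 5013727.62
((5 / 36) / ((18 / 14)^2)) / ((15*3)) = 49 / 26244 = 0.00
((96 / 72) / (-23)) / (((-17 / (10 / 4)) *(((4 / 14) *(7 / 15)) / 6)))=150 / 391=0.38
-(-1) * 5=5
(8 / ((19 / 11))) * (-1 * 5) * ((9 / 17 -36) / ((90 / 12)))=109.52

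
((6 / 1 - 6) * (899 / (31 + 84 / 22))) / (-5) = 0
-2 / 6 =-0.33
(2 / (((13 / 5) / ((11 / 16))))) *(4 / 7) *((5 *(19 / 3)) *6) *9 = 47025 / 91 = 516.76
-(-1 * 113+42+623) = -552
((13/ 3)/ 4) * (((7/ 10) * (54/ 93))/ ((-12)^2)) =91/ 29760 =0.00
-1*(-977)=977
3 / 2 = 1.50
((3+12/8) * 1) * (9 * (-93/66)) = -57.07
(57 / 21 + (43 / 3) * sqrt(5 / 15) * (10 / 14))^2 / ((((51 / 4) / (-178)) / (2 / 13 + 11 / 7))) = -1791.89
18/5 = 3.60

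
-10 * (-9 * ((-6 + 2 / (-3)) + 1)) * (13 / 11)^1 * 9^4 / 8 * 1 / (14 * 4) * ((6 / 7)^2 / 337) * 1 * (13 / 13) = -195747435 / 10172008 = -19.24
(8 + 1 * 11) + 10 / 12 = 119 / 6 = 19.83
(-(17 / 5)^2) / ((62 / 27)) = -5.03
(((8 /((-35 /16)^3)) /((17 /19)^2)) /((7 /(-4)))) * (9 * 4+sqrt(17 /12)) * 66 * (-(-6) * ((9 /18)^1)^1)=1561460736 * sqrt(51) /86736125+337275518976 /86736125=4017.09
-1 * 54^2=-2916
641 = 641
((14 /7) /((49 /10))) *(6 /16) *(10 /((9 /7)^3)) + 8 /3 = 823 /243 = 3.39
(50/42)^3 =15625/9261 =1.69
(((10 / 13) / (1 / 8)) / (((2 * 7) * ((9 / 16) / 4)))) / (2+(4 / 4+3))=1280 / 2457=0.52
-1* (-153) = 153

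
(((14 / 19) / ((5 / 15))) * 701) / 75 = 9814 / 475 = 20.66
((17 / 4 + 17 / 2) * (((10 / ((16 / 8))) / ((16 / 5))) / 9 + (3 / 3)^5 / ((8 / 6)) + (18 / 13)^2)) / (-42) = -0.86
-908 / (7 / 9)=-8172 / 7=-1167.43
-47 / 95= -0.49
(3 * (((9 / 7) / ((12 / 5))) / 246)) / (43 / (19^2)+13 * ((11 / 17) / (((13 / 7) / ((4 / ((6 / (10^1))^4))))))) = 7456455 / 159690728456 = 0.00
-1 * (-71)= 71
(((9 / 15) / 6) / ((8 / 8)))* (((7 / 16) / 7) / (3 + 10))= 1 / 2080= 0.00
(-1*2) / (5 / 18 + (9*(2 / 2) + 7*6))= -36 / 923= -0.04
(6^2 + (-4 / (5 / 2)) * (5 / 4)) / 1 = 34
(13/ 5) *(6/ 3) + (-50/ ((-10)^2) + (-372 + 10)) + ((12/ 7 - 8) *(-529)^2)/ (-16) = 15341233/ 140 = 109580.24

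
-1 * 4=-4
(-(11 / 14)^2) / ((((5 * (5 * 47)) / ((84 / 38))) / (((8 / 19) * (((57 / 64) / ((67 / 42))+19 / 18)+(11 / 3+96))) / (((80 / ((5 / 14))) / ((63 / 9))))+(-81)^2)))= -232891956473 / 30556888320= -7.62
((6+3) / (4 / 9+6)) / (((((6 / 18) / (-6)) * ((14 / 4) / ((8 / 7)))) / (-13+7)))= 69984 / 1421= 49.25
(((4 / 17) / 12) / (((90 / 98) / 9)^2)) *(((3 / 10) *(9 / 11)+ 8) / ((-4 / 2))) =-7.76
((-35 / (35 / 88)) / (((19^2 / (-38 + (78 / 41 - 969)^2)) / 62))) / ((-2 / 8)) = 56539254.98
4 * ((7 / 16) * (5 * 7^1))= 245 / 4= 61.25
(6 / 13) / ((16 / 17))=51 / 104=0.49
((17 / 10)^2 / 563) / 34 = 17 / 112600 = 0.00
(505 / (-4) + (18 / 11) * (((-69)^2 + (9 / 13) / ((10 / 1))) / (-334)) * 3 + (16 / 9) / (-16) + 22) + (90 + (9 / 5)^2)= -1743046699 / 21492900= -81.10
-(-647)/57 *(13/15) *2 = 16822/855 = 19.67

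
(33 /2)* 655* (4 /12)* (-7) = -50435 /2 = -25217.50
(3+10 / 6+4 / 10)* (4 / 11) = 304 / 165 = 1.84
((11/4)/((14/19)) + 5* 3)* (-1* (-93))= 97557/56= 1742.09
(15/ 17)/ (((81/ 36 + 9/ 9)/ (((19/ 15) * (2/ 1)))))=152/ 221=0.69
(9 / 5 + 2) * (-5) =-19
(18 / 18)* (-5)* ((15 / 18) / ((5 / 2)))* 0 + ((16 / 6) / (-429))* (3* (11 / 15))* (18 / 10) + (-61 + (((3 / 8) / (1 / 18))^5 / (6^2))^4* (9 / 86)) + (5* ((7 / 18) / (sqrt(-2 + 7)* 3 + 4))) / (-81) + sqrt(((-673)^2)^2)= 399611988206419778365896792635777 / 166321016389787398963200 - 35* sqrt(5) / 14094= 2402654799.01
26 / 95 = 0.27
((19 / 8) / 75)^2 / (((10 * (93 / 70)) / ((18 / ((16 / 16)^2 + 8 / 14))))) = 17689 / 20460000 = 0.00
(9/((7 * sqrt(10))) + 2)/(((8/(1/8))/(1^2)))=9 * sqrt(10)/4480 + 1/32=0.04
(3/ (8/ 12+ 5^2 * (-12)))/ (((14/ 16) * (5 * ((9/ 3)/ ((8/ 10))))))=-48/ 78575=-0.00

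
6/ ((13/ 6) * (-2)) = -18/ 13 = -1.38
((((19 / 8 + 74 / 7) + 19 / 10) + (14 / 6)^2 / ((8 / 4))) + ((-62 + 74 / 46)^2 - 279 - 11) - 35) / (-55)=-4452058337 / 73319400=-60.72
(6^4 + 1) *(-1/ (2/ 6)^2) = -11673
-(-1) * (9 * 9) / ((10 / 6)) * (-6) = -1458 / 5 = -291.60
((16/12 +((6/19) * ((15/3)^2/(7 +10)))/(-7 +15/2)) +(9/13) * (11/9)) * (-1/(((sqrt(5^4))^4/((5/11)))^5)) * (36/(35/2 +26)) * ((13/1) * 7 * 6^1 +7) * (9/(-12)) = 25983258/11415303056710399687290191650390625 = 0.00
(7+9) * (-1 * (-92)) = 1472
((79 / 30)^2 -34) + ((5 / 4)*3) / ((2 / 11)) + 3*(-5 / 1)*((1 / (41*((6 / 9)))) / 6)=-482063 / 73800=-6.53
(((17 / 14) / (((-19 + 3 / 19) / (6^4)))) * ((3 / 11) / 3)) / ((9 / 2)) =-23256 / 13783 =-1.69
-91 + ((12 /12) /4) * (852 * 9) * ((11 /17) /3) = 5482 /17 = 322.47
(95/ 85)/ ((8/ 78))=741/ 68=10.90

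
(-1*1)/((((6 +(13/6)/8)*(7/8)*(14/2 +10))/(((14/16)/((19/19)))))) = -48/5117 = -0.01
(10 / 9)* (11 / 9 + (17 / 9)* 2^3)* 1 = 490 / 27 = 18.15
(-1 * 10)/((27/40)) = -400/27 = -14.81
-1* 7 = -7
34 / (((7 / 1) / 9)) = 306 / 7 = 43.71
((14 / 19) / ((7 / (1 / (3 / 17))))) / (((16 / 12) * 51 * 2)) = 0.00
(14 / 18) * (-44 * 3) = -308 / 3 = -102.67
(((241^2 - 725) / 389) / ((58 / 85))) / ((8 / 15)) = 18282225 / 45124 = 405.16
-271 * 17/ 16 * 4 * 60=-69105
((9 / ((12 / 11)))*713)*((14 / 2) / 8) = 164703 / 32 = 5146.97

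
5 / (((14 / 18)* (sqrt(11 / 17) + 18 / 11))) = 2.63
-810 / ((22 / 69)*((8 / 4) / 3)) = -83835 / 22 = -3810.68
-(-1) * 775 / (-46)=-775 / 46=-16.85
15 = 15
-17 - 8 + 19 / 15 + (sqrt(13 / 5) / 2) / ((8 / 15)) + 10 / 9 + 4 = -838 / 45 + 3 * sqrt(65) / 16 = -17.11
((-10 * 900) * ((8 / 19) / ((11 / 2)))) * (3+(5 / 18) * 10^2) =-4432000 / 209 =-21205.74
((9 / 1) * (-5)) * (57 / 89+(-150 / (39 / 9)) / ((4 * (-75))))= -78705 / 2314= -34.01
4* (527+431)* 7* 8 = 214592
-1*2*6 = -12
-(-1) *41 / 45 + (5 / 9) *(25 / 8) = 953 / 360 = 2.65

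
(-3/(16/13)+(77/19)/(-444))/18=-82559/607392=-0.14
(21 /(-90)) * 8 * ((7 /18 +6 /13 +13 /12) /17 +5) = -56959 /5967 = -9.55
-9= -9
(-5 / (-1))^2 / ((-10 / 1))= -5 / 2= -2.50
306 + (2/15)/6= 13771/45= 306.02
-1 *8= -8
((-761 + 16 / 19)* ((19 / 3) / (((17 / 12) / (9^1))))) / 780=-3333 / 85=-39.21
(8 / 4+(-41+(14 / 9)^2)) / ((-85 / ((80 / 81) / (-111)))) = -47408 / 12380607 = -0.00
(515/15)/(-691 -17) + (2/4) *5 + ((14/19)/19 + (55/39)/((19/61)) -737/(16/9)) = -16249505323/39871728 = -407.54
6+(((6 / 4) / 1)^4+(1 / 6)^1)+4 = 731 / 48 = 15.23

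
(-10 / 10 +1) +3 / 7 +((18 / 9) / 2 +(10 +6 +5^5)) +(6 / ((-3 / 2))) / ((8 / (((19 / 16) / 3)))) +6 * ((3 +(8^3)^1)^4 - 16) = 283628222167067 / 672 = 422065806796.23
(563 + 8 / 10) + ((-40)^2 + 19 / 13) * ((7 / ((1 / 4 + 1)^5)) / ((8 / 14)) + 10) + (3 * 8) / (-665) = 124308475913 / 5403125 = 23006.77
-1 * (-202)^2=-40804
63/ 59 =1.07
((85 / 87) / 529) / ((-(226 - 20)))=-85 / 9480738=-0.00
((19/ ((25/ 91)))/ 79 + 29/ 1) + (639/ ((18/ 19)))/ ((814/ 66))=12359121/ 146150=84.56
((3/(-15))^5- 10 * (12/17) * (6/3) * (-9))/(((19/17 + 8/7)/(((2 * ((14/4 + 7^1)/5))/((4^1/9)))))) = 8930227509/16812500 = 531.17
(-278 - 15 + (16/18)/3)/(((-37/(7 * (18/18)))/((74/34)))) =55321/459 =120.53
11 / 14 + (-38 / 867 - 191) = -2309353 / 12138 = -190.26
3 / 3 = 1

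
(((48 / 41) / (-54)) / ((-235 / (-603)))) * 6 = -3216 / 9635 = -0.33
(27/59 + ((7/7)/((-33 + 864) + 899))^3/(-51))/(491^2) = 7129716308941/3755981818959693000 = 0.00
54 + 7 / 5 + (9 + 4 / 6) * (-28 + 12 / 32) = -25397 / 120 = -211.64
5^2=25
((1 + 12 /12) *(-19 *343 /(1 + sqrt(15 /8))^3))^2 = 695849598976 /(4 + sqrt(30))^6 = 960346.76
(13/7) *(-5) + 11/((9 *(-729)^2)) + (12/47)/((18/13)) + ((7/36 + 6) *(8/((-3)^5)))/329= -2046110756/224799543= -9.10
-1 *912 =-912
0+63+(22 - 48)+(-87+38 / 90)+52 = 109 / 45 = 2.42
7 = 7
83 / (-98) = -83 / 98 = -0.85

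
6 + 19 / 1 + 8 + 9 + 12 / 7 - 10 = 236 / 7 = 33.71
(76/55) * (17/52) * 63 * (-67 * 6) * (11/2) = -4090149/65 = -62925.37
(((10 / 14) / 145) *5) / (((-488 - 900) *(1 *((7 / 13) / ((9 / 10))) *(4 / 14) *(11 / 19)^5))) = -289703583 / 181513495856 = -0.00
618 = 618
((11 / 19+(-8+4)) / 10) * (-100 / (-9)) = -650 / 171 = -3.80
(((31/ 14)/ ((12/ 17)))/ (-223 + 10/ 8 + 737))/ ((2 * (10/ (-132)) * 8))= -5797/ 1154160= -0.01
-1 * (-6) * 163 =978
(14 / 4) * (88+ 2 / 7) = 309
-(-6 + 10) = -4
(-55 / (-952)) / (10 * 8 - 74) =0.01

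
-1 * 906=-906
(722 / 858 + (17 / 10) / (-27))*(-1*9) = -30059 / 4290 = -7.01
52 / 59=0.88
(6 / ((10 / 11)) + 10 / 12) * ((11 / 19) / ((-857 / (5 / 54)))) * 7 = -17171 / 5275692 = -0.00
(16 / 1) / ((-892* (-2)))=2 / 223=0.01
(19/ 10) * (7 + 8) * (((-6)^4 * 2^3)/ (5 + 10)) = 98496/ 5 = 19699.20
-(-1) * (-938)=-938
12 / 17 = 0.71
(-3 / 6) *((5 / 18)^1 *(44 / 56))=-55 / 504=-0.11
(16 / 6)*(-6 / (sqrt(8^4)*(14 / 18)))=-9 / 28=-0.32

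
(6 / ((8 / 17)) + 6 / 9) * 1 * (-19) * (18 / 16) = -9177 / 32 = -286.78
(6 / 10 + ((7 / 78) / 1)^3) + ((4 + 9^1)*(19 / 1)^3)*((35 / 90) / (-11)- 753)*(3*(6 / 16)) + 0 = -3943197532149703 / 52200720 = -75539140.69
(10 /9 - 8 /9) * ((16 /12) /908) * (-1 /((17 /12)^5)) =-0.00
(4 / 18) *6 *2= 8 / 3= 2.67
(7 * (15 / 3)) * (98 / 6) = 1715 / 3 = 571.67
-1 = -1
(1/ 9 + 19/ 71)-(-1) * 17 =11105/ 639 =17.38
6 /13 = 0.46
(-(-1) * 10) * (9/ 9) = 10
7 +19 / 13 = 110 / 13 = 8.46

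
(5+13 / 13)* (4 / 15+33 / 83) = 1654 / 415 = 3.99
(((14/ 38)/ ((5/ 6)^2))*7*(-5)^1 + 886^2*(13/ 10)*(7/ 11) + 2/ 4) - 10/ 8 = 2714435417/ 4180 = 649386.46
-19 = -19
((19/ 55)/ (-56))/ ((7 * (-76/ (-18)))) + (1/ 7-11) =-468169/ 43120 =-10.86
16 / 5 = 3.20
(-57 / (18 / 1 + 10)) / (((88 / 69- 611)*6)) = 1311 / 2355976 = 0.00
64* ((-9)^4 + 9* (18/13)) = 5469120/13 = 420701.54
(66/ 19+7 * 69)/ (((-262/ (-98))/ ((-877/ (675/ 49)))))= -2162530279/ 186675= -11584.47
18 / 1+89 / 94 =18.95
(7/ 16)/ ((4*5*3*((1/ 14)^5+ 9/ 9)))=117649/ 16134750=0.01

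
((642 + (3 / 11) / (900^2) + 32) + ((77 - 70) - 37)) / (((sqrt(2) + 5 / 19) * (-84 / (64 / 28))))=36340920019 / 15215161500 - 690477480361 * sqrt(2) / 76075807500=-10.45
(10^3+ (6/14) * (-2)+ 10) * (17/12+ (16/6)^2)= 542162/63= 8605.75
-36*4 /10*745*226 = -2424528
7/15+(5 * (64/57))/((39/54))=30529/3705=8.24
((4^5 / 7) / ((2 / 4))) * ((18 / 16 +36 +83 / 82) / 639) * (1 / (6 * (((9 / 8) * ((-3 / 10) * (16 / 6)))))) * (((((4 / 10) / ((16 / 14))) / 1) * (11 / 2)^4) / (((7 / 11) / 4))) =-4604770192 / 707373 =-6509.68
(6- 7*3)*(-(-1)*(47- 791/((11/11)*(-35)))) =-1044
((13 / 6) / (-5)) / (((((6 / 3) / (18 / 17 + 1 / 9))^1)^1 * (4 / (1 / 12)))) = -2327 / 440640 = -0.01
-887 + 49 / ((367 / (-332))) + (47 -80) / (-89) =-30407822 / 32663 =-930.96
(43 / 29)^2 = 1849 / 841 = 2.20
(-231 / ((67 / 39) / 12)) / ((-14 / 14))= 108108 / 67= 1613.55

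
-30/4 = -15/2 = -7.50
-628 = -628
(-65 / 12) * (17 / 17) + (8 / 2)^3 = 703 / 12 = 58.58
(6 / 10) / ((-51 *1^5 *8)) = -1 / 680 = -0.00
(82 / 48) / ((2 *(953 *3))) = 41 / 137232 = 0.00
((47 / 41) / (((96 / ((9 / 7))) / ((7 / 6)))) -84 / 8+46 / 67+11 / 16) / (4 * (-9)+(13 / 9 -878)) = 14411367 / 1443911104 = 0.01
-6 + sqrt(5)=-3.76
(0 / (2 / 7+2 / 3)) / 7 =0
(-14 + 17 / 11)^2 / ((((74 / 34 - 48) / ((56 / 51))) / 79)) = -83034056 / 282777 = -293.64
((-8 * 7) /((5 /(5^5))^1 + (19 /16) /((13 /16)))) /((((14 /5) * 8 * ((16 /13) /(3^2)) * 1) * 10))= -950625 /760832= -1.25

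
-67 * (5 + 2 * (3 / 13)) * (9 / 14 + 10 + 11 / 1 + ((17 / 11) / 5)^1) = -80407571 / 10010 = -8032.72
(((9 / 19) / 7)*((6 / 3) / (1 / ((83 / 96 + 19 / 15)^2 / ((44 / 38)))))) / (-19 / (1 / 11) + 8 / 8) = -0.00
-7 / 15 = -0.47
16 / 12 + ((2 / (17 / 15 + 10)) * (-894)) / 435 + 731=10634707 / 14529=731.96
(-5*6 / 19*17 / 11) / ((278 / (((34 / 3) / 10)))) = -0.01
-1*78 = -78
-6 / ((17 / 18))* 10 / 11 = -1080 / 187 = -5.78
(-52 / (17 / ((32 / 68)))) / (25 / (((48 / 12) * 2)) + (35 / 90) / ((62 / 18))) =-103168 / 232067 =-0.44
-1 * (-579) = 579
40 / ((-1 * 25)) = -1.60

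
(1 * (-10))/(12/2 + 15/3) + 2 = 12/11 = 1.09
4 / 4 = 1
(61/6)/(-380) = -61/2280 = -0.03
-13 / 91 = -1 / 7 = -0.14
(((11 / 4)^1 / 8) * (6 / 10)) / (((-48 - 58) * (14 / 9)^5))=-1948617 / 9121495040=-0.00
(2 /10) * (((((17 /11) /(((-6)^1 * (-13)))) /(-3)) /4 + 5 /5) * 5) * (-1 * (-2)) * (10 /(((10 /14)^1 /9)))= 71953 /286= 251.58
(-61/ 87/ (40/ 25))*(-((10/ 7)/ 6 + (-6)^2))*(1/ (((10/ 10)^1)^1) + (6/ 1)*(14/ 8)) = 5338415/ 29232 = 182.62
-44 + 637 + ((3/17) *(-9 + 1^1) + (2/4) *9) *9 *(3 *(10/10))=22997/34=676.38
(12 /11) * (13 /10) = 78 /55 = 1.42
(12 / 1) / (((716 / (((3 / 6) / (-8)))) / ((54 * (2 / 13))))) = -81 / 9308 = -0.01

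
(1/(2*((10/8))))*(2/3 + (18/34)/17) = 242/867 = 0.28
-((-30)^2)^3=-729000000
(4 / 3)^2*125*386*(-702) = -60216000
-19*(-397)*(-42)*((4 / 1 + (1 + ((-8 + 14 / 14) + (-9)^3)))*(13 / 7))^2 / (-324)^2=-681185768887 / 122472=-5561971.46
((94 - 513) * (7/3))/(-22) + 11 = 3659/66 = 55.44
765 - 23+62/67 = 49776/67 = 742.93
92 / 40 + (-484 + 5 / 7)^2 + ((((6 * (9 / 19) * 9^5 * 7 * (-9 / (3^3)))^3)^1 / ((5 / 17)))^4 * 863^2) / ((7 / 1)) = 25057770102130365075386089061269283910367472024975084267384429472680990286131600420491723500861 / 135565538792802361250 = 184838789601452665859390200000000000000000000000000000000000000000000000000.00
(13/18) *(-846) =-611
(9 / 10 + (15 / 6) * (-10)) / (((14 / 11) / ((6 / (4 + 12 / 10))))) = -7953 / 364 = -21.85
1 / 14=0.07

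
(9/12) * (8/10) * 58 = 174/5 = 34.80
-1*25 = -25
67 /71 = 0.94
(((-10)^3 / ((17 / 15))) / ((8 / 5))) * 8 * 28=-2100000 / 17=-123529.41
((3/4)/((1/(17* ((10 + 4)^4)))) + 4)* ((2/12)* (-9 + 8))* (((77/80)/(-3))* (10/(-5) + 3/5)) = -16500407/450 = -36667.57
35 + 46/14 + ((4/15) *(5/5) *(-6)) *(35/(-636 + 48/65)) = 2772934/72261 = 38.37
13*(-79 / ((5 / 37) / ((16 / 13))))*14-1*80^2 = -686752 / 5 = -137350.40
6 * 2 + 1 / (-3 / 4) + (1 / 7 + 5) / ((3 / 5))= 404 / 21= 19.24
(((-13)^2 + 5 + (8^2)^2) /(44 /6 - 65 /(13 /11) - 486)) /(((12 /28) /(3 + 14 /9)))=-1225490 /14409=-85.05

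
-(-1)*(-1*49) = -49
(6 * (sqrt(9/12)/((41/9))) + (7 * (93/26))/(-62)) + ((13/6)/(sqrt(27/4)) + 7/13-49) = -2541/52 + 1262 * sqrt(3)/1107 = -46.89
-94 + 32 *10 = 226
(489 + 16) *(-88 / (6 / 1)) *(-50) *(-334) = -123691333.33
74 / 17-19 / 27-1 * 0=1675 / 459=3.65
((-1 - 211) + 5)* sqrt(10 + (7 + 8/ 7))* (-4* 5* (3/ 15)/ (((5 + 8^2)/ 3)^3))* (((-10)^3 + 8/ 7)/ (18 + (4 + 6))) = -2736* sqrt(889)/ 7889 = -10.34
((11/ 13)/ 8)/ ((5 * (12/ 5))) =11/ 1248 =0.01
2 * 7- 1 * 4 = 10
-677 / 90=-7.52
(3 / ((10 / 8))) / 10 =6 / 25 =0.24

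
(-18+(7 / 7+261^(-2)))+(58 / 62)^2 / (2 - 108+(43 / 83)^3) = -67396004567248547 / 3962547364466115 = -17.01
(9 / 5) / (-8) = -9 / 40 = -0.22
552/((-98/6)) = -1656/49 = -33.80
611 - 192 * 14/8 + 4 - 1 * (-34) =313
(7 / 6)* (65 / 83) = 455 / 498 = 0.91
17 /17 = 1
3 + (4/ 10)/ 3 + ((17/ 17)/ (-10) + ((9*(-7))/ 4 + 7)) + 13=437/ 60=7.28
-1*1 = -1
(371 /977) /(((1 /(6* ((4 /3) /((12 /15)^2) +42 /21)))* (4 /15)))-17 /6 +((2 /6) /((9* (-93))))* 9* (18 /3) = 7761519 /242296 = 32.03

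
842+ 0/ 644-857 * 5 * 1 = -3443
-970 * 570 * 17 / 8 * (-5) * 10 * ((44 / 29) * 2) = 5169615000 / 29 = 178262586.21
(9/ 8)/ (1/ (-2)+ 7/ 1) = 9/ 52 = 0.17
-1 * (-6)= 6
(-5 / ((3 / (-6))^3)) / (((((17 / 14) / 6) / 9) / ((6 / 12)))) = 15120 / 17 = 889.41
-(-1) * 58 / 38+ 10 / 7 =2.95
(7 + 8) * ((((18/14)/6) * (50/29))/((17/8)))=9000/3451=2.61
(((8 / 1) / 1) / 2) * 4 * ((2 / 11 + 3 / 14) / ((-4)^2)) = 61 / 154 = 0.40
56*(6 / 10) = 168 / 5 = 33.60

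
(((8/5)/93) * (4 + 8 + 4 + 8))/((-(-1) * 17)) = 64/2635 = 0.02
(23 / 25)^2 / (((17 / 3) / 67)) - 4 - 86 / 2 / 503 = 31649112 / 5344375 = 5.92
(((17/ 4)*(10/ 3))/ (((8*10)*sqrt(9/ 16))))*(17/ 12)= 289/ 864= 0.33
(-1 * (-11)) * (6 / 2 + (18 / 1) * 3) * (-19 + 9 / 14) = -161139 / 14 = -11509.93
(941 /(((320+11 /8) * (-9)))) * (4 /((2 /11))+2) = -60224 /7713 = -7.81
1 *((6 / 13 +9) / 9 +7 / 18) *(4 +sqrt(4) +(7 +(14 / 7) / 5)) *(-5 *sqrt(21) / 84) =-22579 *sqrt(21) / 19656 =-5.26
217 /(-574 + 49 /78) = -2418 /6389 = -0.38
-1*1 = -1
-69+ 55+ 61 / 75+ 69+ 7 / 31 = 130291 / 2325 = 56.04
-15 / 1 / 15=-1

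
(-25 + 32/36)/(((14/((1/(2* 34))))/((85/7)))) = -155/504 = -0.31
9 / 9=1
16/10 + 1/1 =13/5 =2.60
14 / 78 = 7 / 39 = 0.18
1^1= 1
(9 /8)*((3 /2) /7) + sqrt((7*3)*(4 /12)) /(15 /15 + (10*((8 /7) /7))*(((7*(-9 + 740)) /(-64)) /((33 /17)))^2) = 278784*sqrt(7) /772430429 + 27 /112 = 0.24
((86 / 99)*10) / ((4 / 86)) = 18490 / 99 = 186.77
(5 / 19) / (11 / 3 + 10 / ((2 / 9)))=15 / 2774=0.01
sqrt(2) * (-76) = -76 * sqrt(2) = -107.48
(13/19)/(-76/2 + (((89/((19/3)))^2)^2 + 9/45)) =445835/25385976936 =0.00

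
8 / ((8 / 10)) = 10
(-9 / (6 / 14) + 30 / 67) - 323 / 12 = -38165 / 804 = -47.47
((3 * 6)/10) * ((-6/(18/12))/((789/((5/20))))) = -3/1315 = -0.00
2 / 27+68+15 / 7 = 13271 / 189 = 70.22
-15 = -15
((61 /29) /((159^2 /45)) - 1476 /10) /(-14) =8588099 /814610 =10.54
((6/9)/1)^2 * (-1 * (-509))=2036/9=226.22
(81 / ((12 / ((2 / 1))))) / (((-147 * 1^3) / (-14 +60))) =-207 / 49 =-4.22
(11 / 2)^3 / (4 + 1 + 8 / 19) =25289 / 824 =30.69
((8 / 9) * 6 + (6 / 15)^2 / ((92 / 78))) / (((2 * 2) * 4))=0.34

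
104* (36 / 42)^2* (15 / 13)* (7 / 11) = 4320 / 77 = 56.10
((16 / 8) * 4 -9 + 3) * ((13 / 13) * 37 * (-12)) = -888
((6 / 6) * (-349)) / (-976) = 349 / 976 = 0.36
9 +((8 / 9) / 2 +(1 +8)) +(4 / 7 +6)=1576 / 63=25.02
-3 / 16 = -0.19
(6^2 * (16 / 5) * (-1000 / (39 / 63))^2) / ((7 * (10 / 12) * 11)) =8709120000 / 1859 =4684841.31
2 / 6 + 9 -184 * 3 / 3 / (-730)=10496 / 1095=9.59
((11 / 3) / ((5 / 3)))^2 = 121 / 25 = 4.84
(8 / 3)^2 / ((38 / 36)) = 128 / 19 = 6.74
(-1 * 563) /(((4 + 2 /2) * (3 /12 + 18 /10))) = -2252 /41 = -54.93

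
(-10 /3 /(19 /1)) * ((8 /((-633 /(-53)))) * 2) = -8480 /36081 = -0.24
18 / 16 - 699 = -5583 / 8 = -697.88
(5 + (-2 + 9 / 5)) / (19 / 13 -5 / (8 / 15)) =-2496 / 4115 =-0.61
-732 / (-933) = 244 / 311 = 0.78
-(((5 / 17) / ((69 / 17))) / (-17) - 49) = 57482 / 1173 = 49.00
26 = 26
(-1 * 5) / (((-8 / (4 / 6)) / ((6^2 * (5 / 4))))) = 18.75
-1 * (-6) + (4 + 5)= 15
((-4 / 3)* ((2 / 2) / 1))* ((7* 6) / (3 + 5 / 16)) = -896 / 53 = -16.91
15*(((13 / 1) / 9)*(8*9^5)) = 10235160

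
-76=-76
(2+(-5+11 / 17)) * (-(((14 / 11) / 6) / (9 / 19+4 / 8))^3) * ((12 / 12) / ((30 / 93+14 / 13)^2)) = 7641788450660 / 615225231730197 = 0.01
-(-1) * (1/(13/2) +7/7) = 15/13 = 1.15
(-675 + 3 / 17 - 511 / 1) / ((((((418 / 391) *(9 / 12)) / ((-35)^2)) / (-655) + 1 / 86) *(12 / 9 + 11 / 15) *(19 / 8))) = -12629330345625 / 607796974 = -20778.86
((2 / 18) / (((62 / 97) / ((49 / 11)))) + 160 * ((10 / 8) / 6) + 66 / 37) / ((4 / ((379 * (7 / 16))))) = 21625051357 / 14534784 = 1487.81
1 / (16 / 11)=11 / 16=0.69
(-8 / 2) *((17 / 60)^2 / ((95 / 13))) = -3757 / 85500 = -0.04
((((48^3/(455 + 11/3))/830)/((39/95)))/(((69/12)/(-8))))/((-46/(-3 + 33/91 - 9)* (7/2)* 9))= -123623424/15634536281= -0.01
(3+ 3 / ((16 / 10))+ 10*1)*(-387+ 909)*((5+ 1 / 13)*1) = 1024947 / 26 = 39421.04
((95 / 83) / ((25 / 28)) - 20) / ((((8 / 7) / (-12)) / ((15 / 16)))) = 61173 / 332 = 184.26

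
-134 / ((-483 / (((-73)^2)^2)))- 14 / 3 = 3805362040 / 483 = 7878596.36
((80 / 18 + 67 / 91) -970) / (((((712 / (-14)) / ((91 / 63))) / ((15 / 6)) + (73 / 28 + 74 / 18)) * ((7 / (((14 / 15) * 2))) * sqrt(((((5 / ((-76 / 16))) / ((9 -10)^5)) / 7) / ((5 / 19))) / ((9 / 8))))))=1580374 * sqrt(14) / 120643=49.01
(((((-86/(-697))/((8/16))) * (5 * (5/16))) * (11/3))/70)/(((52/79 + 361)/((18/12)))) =186835/2230366544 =0.00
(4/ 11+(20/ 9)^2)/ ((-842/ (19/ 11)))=-44878/ 4126221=-0.01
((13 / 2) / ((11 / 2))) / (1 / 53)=689 / 11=62.64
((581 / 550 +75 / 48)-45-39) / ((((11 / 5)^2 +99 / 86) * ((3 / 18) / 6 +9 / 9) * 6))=-46191933 / 20970268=-2.20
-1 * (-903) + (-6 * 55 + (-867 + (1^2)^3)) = -293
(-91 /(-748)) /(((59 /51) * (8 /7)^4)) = 655473 /10633216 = 0.06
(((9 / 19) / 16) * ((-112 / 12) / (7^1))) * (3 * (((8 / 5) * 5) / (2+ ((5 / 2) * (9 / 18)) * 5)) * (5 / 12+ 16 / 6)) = -74 / 209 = -0.35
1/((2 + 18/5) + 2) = 5/38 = 0.13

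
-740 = -740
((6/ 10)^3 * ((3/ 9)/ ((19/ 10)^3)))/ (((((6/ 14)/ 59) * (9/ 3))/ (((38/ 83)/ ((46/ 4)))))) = 13216/ 689149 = 0.02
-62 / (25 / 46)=-2852 / 25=-114.08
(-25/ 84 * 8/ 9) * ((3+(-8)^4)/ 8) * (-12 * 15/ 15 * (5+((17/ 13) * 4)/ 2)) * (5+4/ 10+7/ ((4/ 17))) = 158487835/ 364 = 435406.14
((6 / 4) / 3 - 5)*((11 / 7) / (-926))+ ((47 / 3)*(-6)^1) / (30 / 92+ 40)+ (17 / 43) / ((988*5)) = -3027568419 / 1303143595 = -2.32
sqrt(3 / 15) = sqrt(5) / 5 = 0.45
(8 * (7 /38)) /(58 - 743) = -28 /13015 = -0.00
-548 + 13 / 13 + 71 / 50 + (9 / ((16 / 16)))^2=-23229 / 50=-464.58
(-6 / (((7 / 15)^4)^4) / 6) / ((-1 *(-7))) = -6568408355712890625 / 232630513987207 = -28235.37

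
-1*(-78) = 78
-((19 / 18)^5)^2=-6131066257801 / 3570467226624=-1.72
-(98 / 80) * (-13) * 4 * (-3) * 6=-5733 / 5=-1146.60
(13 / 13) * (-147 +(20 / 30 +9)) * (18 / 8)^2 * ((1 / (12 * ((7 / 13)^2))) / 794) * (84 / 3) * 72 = -1409967 / 2779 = -507.36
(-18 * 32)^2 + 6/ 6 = 331777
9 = 9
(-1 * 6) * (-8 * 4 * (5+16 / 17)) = 19392 / 17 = 1140.71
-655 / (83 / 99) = -64845 / 83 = -781.27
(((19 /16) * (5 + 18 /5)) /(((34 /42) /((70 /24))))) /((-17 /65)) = -2602145 /18496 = -140.69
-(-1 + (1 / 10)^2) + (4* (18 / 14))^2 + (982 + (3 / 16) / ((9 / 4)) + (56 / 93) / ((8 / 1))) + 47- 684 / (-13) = 3285544267 / 2962050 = 1109.21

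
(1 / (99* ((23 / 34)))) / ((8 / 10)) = 0.02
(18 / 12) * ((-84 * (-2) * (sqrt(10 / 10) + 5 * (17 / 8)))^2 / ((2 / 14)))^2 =2138583973465107 / 2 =1069291986732553.50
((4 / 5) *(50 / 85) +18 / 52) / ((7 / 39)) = 1083 / 238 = 4.55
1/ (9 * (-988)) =-1/ 8892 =-0.00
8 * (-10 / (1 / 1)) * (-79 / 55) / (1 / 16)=20224 / 11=1838.55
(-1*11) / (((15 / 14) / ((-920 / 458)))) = 14168 / 687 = 20.62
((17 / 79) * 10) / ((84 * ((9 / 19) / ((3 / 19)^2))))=85 / 63042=0.00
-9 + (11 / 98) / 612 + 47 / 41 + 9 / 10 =-85493533 / 12295080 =-6.95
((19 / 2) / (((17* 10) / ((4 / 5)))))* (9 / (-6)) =-57 / 850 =-0.07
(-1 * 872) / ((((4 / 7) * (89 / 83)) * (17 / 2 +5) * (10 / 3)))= -126658 / 4005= -31.62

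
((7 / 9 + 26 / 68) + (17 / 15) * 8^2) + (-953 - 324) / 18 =2.75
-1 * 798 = -798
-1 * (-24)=24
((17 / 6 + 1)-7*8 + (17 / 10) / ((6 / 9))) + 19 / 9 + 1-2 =-8731 / 180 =-48.51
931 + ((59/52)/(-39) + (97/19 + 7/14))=36088153/38532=936.58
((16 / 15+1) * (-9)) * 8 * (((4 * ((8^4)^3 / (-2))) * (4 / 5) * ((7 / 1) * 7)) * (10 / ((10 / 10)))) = 40083795902201856 / 5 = 8016759180440371.20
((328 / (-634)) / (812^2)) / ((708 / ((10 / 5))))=-0.00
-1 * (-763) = 763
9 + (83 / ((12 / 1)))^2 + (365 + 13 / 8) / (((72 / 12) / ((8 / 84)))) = 9023 / 144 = 62.66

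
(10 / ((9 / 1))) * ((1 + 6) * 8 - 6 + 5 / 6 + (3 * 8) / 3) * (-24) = -14120 / 9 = -1568.89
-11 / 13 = -0.85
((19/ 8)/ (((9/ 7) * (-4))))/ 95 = -7/ 1440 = -0.00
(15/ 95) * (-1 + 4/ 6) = -1/ 19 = -0.05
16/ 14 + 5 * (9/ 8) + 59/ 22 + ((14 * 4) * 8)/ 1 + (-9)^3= -167275/ 616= -271.55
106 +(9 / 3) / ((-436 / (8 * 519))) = 77.43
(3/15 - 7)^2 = 1156/25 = 46.24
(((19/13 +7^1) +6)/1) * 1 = 188/13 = 14.46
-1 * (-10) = 10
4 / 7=0.57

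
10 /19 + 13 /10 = 347 /190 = 1.83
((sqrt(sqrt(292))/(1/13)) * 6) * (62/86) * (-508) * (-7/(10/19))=81684876 * sqrt(2) * 73^(1/4)/215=1570539.66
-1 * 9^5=-59049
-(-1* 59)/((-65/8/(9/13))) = -5.03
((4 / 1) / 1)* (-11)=-44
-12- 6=-18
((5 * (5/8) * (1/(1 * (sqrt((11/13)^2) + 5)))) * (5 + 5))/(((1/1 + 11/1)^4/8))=1625/787968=0.00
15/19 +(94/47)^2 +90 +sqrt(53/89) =sqrt(4717)/89 +1801/19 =95.56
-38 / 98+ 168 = 8213 / 49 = 167.61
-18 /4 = -9 /2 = -4.50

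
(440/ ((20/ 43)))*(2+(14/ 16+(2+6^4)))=4922511/ 4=1230627.75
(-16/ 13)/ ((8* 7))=-2/ 91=-0.02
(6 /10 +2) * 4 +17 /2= 189 /10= 18.90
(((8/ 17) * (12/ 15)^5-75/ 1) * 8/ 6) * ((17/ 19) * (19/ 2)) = -7952366/ 9375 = -848.25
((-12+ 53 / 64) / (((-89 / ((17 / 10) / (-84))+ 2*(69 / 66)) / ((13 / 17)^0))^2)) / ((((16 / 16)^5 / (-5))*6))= 125014175 / 259936975872384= 0.00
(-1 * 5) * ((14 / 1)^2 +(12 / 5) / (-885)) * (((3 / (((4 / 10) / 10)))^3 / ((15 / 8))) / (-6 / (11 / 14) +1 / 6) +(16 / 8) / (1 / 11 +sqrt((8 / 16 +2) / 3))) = 2571571097611296 / 87115565- 69961232 * sqrt(30) / 176705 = 29516908.75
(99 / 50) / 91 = 99 / 4550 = 0.02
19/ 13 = 1.46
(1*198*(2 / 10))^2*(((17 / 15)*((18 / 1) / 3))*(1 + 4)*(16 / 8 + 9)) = 586491.84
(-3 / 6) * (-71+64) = 7 / 2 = 3.50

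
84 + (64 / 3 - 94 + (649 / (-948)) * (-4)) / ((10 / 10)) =3335 / 237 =14.07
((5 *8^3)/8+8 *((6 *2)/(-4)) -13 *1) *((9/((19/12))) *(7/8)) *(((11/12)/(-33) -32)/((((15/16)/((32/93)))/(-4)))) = 584727808/8835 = 66183.11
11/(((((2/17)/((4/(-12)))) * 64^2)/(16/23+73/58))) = -162503/10928128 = -0.01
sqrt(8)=2 * sqrt(2)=2.83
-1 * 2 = -2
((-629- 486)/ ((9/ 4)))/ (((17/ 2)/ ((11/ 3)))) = -213.77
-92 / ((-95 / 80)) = 1472 / 19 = 77.47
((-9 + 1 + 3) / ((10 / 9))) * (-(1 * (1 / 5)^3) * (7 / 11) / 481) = 63 / 1322750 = 0.00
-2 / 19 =-0.11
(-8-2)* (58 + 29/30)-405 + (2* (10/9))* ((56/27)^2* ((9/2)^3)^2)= 235156/3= 78385.33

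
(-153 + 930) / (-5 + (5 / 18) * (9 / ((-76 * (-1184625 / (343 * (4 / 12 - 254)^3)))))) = -755508335400 / 156025601783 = -4.84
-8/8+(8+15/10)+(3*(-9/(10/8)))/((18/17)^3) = -1309/135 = -9.70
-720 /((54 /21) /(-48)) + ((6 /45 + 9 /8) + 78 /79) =127432489 /9480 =13442.25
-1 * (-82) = 82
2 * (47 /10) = 47 /5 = 9.40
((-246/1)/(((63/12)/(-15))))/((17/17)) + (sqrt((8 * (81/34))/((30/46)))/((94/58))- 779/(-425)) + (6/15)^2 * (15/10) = 174 * sqrt(5865)/3995 + 2097167/2975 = 708.27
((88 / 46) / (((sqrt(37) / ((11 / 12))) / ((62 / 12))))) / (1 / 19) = 71269*sqrt(37) / 15318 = 28.30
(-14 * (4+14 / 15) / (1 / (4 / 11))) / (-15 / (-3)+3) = -518 / 165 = -3.14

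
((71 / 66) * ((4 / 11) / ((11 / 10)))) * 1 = 1420 / 3993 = 0.36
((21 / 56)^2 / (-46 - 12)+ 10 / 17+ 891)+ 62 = 60175079 / 63104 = 953.59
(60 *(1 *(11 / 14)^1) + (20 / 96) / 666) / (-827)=-5274755 / 92531376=-0.06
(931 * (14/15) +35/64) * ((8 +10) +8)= 10851113/480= 22606.49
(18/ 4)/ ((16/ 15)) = 135/ 32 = 4.22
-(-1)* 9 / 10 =9 / 10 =0.90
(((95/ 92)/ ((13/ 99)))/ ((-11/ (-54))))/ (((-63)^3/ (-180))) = 2850/ 102557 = 0.03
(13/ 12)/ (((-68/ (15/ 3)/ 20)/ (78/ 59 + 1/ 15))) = -2.21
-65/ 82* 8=-260/ 41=-6.34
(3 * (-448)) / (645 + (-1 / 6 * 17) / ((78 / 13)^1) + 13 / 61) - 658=-934581382 / 1415851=-660.08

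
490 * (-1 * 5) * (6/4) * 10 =-36750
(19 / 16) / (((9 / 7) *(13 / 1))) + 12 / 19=24991 / 35568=0.70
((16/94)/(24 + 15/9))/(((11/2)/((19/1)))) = 912/39809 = 0.02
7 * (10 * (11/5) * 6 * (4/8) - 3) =441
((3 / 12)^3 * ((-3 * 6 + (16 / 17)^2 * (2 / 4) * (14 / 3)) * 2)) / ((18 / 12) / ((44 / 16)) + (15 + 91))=-75977 / 16257984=-0.00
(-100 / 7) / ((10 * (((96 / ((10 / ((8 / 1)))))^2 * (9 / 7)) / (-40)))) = 625 / 82944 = 0.01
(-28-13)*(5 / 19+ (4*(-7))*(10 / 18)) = 107215 / 171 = 626.99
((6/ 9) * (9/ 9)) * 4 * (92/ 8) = 92/ 3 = 30.67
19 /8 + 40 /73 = 1707 /584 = 2.92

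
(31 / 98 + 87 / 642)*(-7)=-2369 / 749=-3.16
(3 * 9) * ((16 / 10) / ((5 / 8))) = 1728 / 25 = 69.12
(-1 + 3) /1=2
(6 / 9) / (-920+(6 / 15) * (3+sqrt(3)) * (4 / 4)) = -11485 / 15828618 - 5 * sqrt(3) / 15828618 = -0.00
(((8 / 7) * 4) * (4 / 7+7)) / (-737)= -1696 / 36113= -0.05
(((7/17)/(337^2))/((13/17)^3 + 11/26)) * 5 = 0.00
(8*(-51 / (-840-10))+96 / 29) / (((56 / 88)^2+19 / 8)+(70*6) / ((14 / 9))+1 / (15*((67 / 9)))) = 59408096 / 4275566135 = 0.01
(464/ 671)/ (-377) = -16/ 8723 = -0.00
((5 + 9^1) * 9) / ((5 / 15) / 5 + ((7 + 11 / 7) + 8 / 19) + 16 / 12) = 83790 / 6911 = 12.12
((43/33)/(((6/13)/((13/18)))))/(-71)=-7267/253044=-0.03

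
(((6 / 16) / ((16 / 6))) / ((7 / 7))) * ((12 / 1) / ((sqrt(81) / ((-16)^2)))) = 48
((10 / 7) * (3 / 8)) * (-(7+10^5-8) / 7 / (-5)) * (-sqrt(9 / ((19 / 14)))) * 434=-27899721 * sqrt(266) / 266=-1710641.65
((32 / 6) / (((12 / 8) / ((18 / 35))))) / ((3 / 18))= 384 / 35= 10.97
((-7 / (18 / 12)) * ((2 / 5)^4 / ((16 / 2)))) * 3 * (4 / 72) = -14 / 5625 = -0.00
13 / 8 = 1.62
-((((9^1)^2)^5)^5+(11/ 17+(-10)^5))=-8761417852444192627619839206015561635935826174028/ 17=-515377520732011331036461100000000000000000000000.00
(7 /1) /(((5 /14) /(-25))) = -490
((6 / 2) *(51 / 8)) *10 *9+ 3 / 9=20659 / 12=1721.58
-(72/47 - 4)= 2.47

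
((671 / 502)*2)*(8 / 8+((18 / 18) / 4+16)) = 46299 / 1004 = 46.11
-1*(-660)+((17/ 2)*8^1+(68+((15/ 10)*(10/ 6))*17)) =1677/ 2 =838.50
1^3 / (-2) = -0.50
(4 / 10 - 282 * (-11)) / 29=15512 / 145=106.98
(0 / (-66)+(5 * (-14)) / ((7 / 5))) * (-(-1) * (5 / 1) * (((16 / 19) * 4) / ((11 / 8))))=-612.44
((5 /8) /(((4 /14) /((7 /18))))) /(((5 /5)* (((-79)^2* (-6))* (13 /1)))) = -245 /140197824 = -0.00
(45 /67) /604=0.00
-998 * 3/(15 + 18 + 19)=-1497/26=-57.58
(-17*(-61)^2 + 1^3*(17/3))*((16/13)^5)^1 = -198971490304/1113879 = -178629.36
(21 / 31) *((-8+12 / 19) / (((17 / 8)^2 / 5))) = -940800 / 170221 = -5.53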